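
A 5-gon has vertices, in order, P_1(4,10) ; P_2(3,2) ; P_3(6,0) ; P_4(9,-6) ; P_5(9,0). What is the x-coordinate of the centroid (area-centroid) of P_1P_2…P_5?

670/111

Apply the shoelace formula. First the cross-terms c_i = x_i·y_{i+1} − x_{i+1}·y_i:
  -22, -12, -36, 54, 90  ⇒  2A = 74, A = 37.
Then Σ (x_i + x_{i+1})·c_i = 1340, so x̄ = 1340 / (6·37) = 670/111.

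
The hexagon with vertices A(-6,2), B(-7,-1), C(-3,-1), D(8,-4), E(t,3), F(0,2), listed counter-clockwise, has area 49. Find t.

The doubled signed area Σ (x_i y_{i+1} − x_{i+1} y_i) is linear in t.
With t=0 it equals 80; the coefficient of t is 6 (from the two edges through E).
So 6·t + 80 = 2·49 = 98 ⇒ t = 3.

3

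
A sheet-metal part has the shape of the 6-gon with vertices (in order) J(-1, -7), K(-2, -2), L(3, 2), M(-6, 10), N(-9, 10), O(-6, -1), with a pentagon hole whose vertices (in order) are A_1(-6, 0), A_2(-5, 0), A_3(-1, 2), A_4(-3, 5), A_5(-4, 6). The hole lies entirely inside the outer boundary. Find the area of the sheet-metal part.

71.5

Outer boundary:
Apply Gauss's area formula: 2A = Σ (x_i·y_{i+1} − x_{i+1}·y_i), indices taken mod 6.
Cross-terms: -12, 2, 42, 30, 69, 41  ⇒  Σ = 172
Area = |Σ|/2 = 86.
Hole:
Apply the surveyor's formula: 2A = Σ (x_i·y_{i+1} − x_{i+1}·y_i), indices taken mod 5.
Cross-terms: 0, -10, 1, 2, 36  ⇒  Σ = 29
Area = |Σ|/2 = 14.5.
Net area = 86 − 14.5 = 71.5.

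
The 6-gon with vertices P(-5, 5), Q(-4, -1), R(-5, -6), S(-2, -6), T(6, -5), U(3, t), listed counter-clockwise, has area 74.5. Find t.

1

Write out the shoelace sum; only the two edges meeting at U involve t:
2·Area = [(6·t − 3·(-5)) + (3·5 − (-5)·t)] + 108
       = 11·t + 138 = 149
⇒ t = 1.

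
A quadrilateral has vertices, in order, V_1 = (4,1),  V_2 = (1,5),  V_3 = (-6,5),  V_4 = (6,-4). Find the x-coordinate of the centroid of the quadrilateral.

2/3

Apply the surveyor's formula. First the cross-terms c_i = x_i·y_{i+1} − x_{i+1}·y_i:
  19, 35, -6, 22  ⇒  2A = 70, A = 35.
Then Σ (x_i + x_{i+1})·c_i = 140, so x̄ = 140 / (6·35) = 2/3.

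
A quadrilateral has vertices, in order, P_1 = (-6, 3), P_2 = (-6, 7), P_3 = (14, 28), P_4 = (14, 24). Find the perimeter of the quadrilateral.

|P_1P_2| = √((0)² + (4)²) = √16 = 4
|P_2P_3| = √((20)² + (21)²) = √841 = 29
|P_3P_4| = √((0)² + (-4)²) = √16 = 4
|P_4P_1| = √((-20)² + (-21)²) = √841 = 29
Perimeter = 4 + 29 + 4 + 29 = 66.

66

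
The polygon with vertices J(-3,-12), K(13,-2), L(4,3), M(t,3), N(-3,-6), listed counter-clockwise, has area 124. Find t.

Write out the shoelace sum; only the two edges meeting at M involve t:
2·Area = [(4·3 − t·3) + (t·(-6) − (-3)·3)] + 227
       = -9·t + 248 = 248
⇒ t = 0.

0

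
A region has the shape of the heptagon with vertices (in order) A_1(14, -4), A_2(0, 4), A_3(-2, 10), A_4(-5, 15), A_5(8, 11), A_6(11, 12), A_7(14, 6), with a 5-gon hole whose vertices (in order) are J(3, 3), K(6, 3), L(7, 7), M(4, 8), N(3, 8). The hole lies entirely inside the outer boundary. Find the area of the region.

162.5

Outer boundary:
Σ = (56) + (8) + (20) + (-175) + (-25) + (-102) + (-140) = -358
Area = |Σ|/2 = 179.
Hole:
Apply the shoelace (surveyor's) formula: 2A = Σ (x_i·y_{i+1} − x_{i+1}·y_i), indices taken mod 5.
J→K: (3)(3) − (6)(3) = -9
K→L: (6)(7) − (7)(3) = 21
L→M: (7)(8) − (4)(7) = 28
M→N: (4)(8) − (3)(8) = 8
N→J: (3)(3) − (3)(8) = -15
Σ = 33
Area = |Σ|/2 = 16.5.
Net area = 179 − 16.5 = 162.5.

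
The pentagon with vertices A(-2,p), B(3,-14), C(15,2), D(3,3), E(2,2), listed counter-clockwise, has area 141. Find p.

Write out the shoelace sum; only the two edges meeting at A involve p:
2·Area = [(2·p − (-2)·2) + ((-2)·(-14) − 3·p)] + 255
       = -1·p + 287 = 282
⇒ p = 5.

5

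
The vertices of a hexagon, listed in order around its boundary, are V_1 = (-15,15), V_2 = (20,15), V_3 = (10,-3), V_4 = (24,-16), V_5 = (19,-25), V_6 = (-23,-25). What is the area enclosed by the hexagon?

1444.5

Apply the shoelace (surveyor's) formula: 2A = Σ (x_i·y_{i+1} − x_{i+1}·y_i), indices taken mod 6.
Σ = (-525) + (-210) + (-88) + (-296) + (-1050) + (-720) = -2889
Area = |Σ|/2 = 1444.5.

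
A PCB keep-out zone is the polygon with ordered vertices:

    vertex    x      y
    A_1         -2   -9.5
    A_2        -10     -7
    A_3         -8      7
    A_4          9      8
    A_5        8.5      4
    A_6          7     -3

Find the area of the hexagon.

246

Apply the shoelace (surveyor's) formula: 2A = Σ (x_i·y_{i+1} − x_{i+1}·y_i), indices taken mod 6.
Σ = (-81) + (-126) + (-127) + (-32) + (-53.5) + (-72.5) = -492
Area = |Σ|/2 = 246.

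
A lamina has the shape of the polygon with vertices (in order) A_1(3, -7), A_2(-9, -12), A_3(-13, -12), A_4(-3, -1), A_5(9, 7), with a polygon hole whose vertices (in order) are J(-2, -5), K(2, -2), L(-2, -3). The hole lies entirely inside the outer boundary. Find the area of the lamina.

Outer boundary:
A_1→A_2: (3)(-12) − (-9)(-7) = -99
A_2→A_3: (-9)(-12) − (-13)(-12) = -48
A_3→A_4: (-13)(-1) − (-3)(-12) = -23
A_4→A_5: (-3)(7) − (9)(-1) = -12
A_5→A_1: (9)(-7) − (3)(7) = -84
Σ = -266
Area = |Σ|/2 = 133.
Hole:
Apply the shoelace formula: 2A = Σ (x_i·y_{i+1} − x_{i+1}·y_i), indices taken mod 3.
Cross-terms: 14, -10, 4  ⇒  Σ = 8
Area = |Σ|/2 = 4.
Net area = 133 − 4 = 129.

129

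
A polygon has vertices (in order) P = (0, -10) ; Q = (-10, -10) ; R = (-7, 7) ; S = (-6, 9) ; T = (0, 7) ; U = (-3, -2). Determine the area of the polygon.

Σ = (-100) + (-140) + (-21) + (-42) + (21) + (30) = -252
Area = |Σ|/2 = 126.

126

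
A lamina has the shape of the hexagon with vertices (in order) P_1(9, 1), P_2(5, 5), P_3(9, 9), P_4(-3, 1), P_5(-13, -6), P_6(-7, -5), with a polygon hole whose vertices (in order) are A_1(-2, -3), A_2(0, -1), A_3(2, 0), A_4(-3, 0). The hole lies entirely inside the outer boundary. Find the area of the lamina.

77.5

Outer boundary:
Σ = (40) + (0) + (36) + (31) + (23) + (38) = 168
Area = |Σ|/2 = 84.
Hole:
Apply the shoelace formula: 2A = Σ (x_i·y_{i+1} − x_{i+1}·y_i), indices taken mod 4.
Σ = (2) + (2) + (0) + (9) = 13
Area = |Σ|/2 = 6.5.
Net area = 84 − 6.5 = 77.5.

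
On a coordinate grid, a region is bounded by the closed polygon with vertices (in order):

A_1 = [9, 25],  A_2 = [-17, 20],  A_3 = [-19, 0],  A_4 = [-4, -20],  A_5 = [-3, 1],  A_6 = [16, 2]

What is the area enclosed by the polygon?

830.5

Σ = (605) + (380) + (380) + (-64) + (-22) + (382) = 1661
Area = |Σ|/2 = 830.5.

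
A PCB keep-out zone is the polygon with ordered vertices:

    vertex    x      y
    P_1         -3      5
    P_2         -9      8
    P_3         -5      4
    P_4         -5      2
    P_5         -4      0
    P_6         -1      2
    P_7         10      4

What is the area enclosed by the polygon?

Apply the shoelace formula: 2A = Σ (x_i·y_{i+1} − x_{i+1}·y_i), indices taken mod 7.
P_1→P_2: (-3)(8) − (-9)(5) = 21
P_2→P_3: (-9)(4) − (-5)(8) = 4
P_3→P_4: (-5)(2) − (-5)(4) = 10
P_4→P_5: (-5)(0) − (-4)(2) = 8
P_5→P_6: (-4)(2) − (-1)(0) = -8
P_6→P_7: (-1)(4) − (10)(2) = -24
P_7→P_1: (10)(5) − (-3)(4) = 62
Σ = 73
Area = |Σ|/2 = 36.5.

36.5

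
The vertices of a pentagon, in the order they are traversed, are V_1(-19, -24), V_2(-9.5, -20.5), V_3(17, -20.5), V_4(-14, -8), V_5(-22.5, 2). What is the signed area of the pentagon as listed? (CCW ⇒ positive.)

325.875

Apply the shoelace (surveyor's) formula: 2A = Σ (x_i·y_{i+1} − x_{i+1}·y_i), indices taken mod 5.
Σ = (161.5) + (543.25) + (-423) + (-208) + (578) = 651.75
Signed area = Σ/2 = 325.875 (positive ⇒ counter-clockwise traversal).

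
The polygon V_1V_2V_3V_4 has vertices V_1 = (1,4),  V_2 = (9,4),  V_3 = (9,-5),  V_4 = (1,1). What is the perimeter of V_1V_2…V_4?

|V_1V_2| = √((8)² + (0)²) = √64 = 8
|V_2V_3| = √((0)² + (-9)²) = √81 = 9
|V_3V_4| = √((-8)² + (6)²) = √100 = 10
|V_4V_1| = √((0)² + (3)²) = √9 = 3
Perimeter = 8 + 9 + 10 + 3 = 30.

30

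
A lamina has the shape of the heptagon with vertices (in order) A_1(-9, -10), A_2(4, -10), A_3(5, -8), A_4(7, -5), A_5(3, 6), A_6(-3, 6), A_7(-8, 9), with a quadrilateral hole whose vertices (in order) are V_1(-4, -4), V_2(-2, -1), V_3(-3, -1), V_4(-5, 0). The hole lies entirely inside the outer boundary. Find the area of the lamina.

222

Outer boundary:
Apply the shoelace formula: 2A = Σ (x_i·y_{i+1} − x_{i+1}·y_i), indices taken mod 7.
Σ = (130) + (18) + (31) + (57) + (36) + (21) + (161) = 454
Area = |Σ|/2 = 227.
Hole:
Cross-terms: -4, -1, -5, 20  ⇒  Σ = 10
Area = |Σ|/2 = 5.
Net area = 227 − 5 = 222.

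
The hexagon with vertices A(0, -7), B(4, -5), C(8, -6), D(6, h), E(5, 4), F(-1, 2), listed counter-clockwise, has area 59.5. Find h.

-2

The doubled signed area Σ (x_i y_{i+1} − x_{i+1} y_i) is linear in h.
With h=0 it equals 125; the coefficient of h is 3 (from the two edges through D).
So 3·h + 125 = 2·59.5 = 119 ⇒ h = -2.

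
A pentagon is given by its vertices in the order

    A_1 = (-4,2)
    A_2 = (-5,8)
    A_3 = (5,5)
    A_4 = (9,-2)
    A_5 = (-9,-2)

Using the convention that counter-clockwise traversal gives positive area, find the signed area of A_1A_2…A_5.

Cross-terms: -22, -65, -55, -36, -26  ⇒  Σ = -204
Signed area = Σ/2 = -102 (negative ⇒ clockwise traversal).

-102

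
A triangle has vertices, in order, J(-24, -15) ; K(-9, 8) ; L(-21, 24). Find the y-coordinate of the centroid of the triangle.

17/3

Apply the surveyor's formula. First the cross-terms c_i = x_i·y_{i+1} − x_{i+1}·y_i:
  -327, -48, 891  ⇒  2A = 516, A = 258.
Then Σ (y_i + y_{i+1})·c_i = 8772, so ȳ = 8772 / (6·258) = 17/3.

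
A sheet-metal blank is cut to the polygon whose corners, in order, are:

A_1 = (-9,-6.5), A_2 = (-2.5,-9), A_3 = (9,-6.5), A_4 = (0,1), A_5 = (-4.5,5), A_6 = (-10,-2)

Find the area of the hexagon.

140.75

Apply Gauss's area formula: 2A = Σ (x_i·y_{i+1} − x_{i+1}·y_i), indices taken mod 6.
Σ = (64.75) + (97.25) + (9) + (4.5) + (59) + (47) = 281.5
Area = |Σ|/2 = 140.75.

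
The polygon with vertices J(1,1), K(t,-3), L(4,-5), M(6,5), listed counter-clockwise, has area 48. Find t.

The doubled signed area Σ (x_i y_{i+1} − x_{i+1} y_i) is linear in t.
With t=0 it equals 60; the coefficient of t is -6 (from the two edges through K).
So -6·t + 60 = 2·48 = 96 ⇒ t = -6.

-6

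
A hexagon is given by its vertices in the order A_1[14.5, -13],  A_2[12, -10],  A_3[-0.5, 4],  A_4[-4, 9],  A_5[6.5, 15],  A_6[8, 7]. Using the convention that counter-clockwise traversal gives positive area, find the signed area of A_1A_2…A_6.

-166.5

Apply the shoelace formula: 2A = Σ (x_i·y_{i+1} − x_{i+1}·y_i), indices taken mod 6.
A_1→A_2: (14.5)(-10) − (12)(-13) = 11
A_2→A_3: (12)(4) − (-0.5)(-10) = 43
A_3→A_4: (-0.5)(9) − (-4)(4) = 11.5
A_4→A_5: (-4)(15) − (6.5)(9) = -118.5
A_5→A_6: (6.5)(7) − (8)(15) = -74.5
A_6→A_1: (8)(-13) − (14.5)(7) = -205.5
Σ = -333
Signed area = Σ/2 = -166.5 (negative ⇒ clockwise traversal).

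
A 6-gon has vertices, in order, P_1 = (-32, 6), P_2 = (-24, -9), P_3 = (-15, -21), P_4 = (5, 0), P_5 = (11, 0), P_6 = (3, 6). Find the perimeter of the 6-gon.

|P_1P_2| = √((8)² + (-15)²) = √289 = 17
|P_2P_3| = √((9)² + (-12)²) = √225 = 15
|P_3P_4| = √((20)² + (21)²) = √841 = 29
|P_4P_5| = √((6)² + (0)²) = √36 = 6
|P_5P_6| = √((-8)² + (6)²) = √100 = 10
|P_6P_1| = √((-35)² + (0)²) = √1225 = 35
Perimeter = 17 + 15 + 29 + 6 + 10 + 35 = 112.

112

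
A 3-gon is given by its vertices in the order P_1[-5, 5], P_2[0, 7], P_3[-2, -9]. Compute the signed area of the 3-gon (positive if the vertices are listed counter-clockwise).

Cross-terms: -35, 14, -55  ⇒  Σ = -76
Signed area = Σ/2 = -38 (negative ⇒ clockwise traversal).

-38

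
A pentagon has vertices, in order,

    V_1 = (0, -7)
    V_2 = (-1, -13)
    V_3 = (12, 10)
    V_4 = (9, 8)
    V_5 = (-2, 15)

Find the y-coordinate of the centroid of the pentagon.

679/186

Apply Gauss's area formula. First the cross-terms c_i = x_i·y_{i+1} − x_{i+1}·y_i:
  -7, 146, 6, 151, 14  ⇒  2A = 310, A = 155.
Then Σ (y_i + y_{i+1})·c_i = 3395, so ȳ = 3395 / (6·155) = 679/186.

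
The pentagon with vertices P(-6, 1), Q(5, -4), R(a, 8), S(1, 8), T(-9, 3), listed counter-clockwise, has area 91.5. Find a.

4

The doubled signed area Σ (x_i y_{i+1} − x_{i+1} y_i) is linear in a.
With a=0 it equals 135; the coefficient of a is 12 (from the two edges through R).
So 12·a + 135 = 2·91.5 = 183 ⇒ a = 4.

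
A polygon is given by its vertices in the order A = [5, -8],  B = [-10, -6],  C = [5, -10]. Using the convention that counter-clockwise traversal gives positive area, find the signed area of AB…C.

15

Σ = (-110) + (130) + (10) = 30
Signed area = Σ/2 = 15 (positive ⇒ counter-clockwise traversal).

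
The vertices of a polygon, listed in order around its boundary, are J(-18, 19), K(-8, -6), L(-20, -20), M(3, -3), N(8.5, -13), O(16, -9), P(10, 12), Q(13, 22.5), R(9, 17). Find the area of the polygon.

Apply the shoelace formula: 2A = Σ (x_i·y_{i+1} − x_{i+1}·y_i), indices taken mod 9.
Σ = (260) + (40) + (120) + (-13.5) + (131.5) + (282) + (69) + (18.5) + (477) = 1384.5
Area = |Σ|/2 = 692.25.

692.25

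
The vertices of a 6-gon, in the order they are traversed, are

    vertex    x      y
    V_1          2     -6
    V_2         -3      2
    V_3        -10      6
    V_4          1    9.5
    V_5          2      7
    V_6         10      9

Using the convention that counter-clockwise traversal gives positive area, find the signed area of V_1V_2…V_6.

-127.5

V_1→V_2: (2)(2) − (-3)(-6) = -14
V_2→V_3: (-3)(6) − (-10)(2) = 2
V_3→V_4: (-10)(9.5) − (1)(6) = -101
V_4→V_5: (1)(7) − (2)(9.5) = -12
V_5→V_6: (2)(9) − (10)(7) = -52
V_6→V_1: (10)(-6) − (2)(9) = -78
Σ = -255
Signed area = Σ/2 = -127.5 (negative ⇒ clockwise traversal).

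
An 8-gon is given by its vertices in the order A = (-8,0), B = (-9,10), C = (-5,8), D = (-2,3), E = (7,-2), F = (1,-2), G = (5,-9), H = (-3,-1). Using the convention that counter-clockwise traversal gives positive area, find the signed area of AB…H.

-84.5

Apply the shoelace (surveyor's) formula: 2A = Σ (x_i·y_{i+1} − x_{i+1}·y_i), indices taken mod 8.
A→B: (-8)(10) − (-9)(0) = -80
B→C: (-9)(8) − (-5)(10) = -22
C→D: (-5)(3) − (-2)(8) = 1
D→E: (-2)(-2) − (7)(3) = -17
E→F: (7)(-2) − (1)(-2) = -12
F→G: (1)(-9) − (5)(-2) = 1
G→H: (5)(-1) − (-3)(-9) = -32
H→A: (-3)(0) − (-8)(-1) = -8
Σ = -169
Signed area = Σ/2 = -84.5 (negative ⇒ clockwise traversal).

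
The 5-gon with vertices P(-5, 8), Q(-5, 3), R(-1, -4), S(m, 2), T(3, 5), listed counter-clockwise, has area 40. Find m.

The doubled signed area Σ (x_i y_{i+1} − x_{i+1} y_i) is linear in m.
With m=0 it equals 89; the coefficient of m is 9 (from the two edges through S).
So 9·m + 89 = 2·40 = 80 ⇒ m = -1.

-1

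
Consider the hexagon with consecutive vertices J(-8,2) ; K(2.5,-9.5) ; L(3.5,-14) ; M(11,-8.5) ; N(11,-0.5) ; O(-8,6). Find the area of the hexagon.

187.75

Apply the shoelace formula: 2A = Σ (x_i·y_{i+1} − x_{i+1}·y_i), indices taken mod 6.
J→K: (-8)(-9.5) − (2.5)(2) = 71
K→L: (2.5)(-14) − (3.5)(-9.5) = -1.75
L→M: (3.5)(-8.5) − (11)(-14) = 124.25
M→N: (11)(-0.5) − (11)(-8.5) = 88
N→O: (11)(6) − (-8)(-0.5) = 62
O→J: (-8)(2) − (-8)(6) = 32
Σ = 375.5
Area = |Σ|/2 = 187.75.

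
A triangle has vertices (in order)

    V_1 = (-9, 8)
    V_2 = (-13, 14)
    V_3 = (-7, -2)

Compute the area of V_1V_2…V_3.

Cross-terms: -22, 124, -74  ⇒  Σ = 28
Area = |Σ|/2 = 14.

14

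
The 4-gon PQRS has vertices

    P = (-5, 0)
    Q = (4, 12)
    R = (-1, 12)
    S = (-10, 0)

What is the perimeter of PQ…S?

40

|PQ| = √((9)² + (12)²) = √225 = 15
|QR| = √((-5)² + (0)²) = √25 = 5
|RS| = √((-9)² + (-12)²) = √225 = 15
|SP| = √((5)² + (0)²) = √25 = 5
Perimeter = 15 + 5 + 15 + 5 = 40.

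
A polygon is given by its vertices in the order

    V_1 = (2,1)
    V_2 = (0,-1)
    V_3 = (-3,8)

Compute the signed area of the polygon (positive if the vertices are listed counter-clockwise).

-12

Σ = (-2) + (-3) + (-19) = -24
Signed area = Σ/2 = -12 (negative ⇒ clockwise traversal).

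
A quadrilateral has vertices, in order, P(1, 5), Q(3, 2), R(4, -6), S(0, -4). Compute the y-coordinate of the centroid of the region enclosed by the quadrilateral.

-59/51

Apply Gauss's area formula. First the cross-terms c_i = x_i·y_{i+1} − x_{i+1}·y_i:
  -13, -26, -16, 4  ⇒  2A = -51, A = -25.5.
Then Σ (y_i + y_{i+1})·c_i = 177, so ȳ = 177 / (6·(-25.5)) = -59/51.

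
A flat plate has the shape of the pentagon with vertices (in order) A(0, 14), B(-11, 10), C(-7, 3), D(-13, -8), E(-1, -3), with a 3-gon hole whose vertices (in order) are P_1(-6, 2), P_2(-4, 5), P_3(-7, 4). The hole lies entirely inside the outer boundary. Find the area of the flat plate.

Outer boundary:
Apply the shoelace (surveyor's) formula: 2A = Σ (x_i·y_{i+1} − x_{i+1}·y_i), indices taken mod 5.
Σ = (154) + (37) + (95) + (31) + (-14) = 303
Area = |Σ|/2 = 151.5.
Hole:
Apply the shoelace formula: 2A = Σ (x_i·y_{i+1} − x_{i+1}·y_i), indices taken mod 3.
P_1→P_2: (-6)(5) − (-4)(2) = -22
P_2→P_3: (-4)(4) − (-7)(5) = 19
P_3→P_1: (-7)(2) − (-6)(4) = 10
Σ = 7
Area = |Σ|/2 = 3.5.
Net area = 151.5 − 3.5 = 148.

148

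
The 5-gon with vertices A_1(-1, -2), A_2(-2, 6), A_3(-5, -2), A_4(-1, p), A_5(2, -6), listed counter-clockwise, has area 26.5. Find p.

The doubled signed area Σ (x_i y_{i+1} − x_{i+1} y_i) is linear in p.
With p=0 it equals 18; the coefficient of p is -7 (from the two edges through A_4).
So -7·p + 18 = 2·26.5 = 53 ⇒ p = -5.

-5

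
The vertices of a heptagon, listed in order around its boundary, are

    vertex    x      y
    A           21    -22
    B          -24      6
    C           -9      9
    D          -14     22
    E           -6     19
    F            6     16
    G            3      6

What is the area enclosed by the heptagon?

592

Σ = (-402) + (-162) + (-72) + (-134) + (-210) + (-12) + (-192) = -1184
Area = |Σ|/2 = 592.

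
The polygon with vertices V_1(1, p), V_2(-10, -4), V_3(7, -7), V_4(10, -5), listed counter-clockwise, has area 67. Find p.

0

The doubled signed area Σ (x_i y_{i+1} − x_{i+1} y_i) is linear in p.
With p=0 it equals 134; the coefficient of p is 20 (from the two edges through V_1).
So 20·p + 134 = 2·67 = 134 ⇒ p = 0.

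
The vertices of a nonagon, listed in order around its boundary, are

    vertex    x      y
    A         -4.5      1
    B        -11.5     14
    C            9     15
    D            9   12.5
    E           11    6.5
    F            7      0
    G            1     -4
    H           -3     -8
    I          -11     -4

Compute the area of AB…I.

325

Apply the surveyor's formula: 2A = Σ (x_i·y_{i+1} − x_{i+1}·y_i), indices taken mod 9.
Cross-terms: -51.5, -298.5, -22.5, -79, -45.5, -28, -20, -76, -29  ⇒  Σ = -650
Area = |Σ|/2 = 325.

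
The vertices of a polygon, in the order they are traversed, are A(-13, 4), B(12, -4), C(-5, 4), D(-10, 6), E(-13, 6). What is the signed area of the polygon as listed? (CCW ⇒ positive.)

A→B: (-13)(-4) − (12)(4) = 4
B→C: (12)(4) − (-5)(-4) = 28
C→D: (-5)(6) − (-10)(4) = 10
D→E: (-10)(6) − (-13)(6) = 18
E→A: (-13)(4) − (-13)(6) = 26
Σ = 86
Signed area = Σ/2 = 43 (positive ⇒ counter-clockwise traversal).

43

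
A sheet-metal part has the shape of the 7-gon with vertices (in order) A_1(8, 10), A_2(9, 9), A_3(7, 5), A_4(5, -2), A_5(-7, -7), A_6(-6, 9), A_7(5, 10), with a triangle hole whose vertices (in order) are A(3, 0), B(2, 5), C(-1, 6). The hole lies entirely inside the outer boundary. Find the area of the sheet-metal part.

Outer boundary:
Apply the shoelace formula: 2A = Σ (x_i·y_{i+1} − x_{i+1}·y_i), indices taken mod 7.
Cross-terms: -18, -18, -39, -49, -105, -105, -30  ⇒  Σ = -364
Area = |Σ|/2 = 182.
Hole:
A→B: (3)(5) − (2)(0) = 15
B→C: (2)(6) − (-1)(5) = 17
C→A: (-1)(0) − (3)(6) = -18
Σ = 14
Area = |Σ|/2 = 7.
Net area = 182 − 7 = 175.

175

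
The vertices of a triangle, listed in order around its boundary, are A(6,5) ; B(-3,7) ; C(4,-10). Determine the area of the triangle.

69.5

Σ = (57) + (2) + (80) = 139
Area = |Σ|/2 = 69.5.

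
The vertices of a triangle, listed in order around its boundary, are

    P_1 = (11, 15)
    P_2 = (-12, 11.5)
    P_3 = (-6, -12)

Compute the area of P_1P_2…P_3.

Apply the surveyor's formula: 2A = Σ (x_i·y_{i+1} − x_{i+1}·y_i), indices taken mod 3.
Σ = (306.5) + (213) + (42) = 561.5
Area = |Σ|/2 = 280.75.

280.75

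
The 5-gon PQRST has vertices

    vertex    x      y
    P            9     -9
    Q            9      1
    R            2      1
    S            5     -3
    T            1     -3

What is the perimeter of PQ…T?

|PQ| = √((0)² + (10)²) = √100 = 10
|QR| = √((-7)² + (0)²) = √49 = 7
|RS| = √((3)² + (-4)²) = √25 = 5
|ST| = √((-4)² + (0)²) = √16 = 4
|TP| = √((8)² + (-6)²) = √100 = 10
Perimeter = 10 + 7 + 5 + 4 + 10 = 36.

36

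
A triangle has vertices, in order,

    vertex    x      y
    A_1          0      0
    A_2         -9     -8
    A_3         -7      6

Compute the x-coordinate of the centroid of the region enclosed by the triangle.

Apply the shoelace formula. First the cross-terms c_i = x_i·y_{i+1} − x_{i+1}·y_i:
  0, -110, 0  ⇒  2A = -110, A = -55.
Then Σ (x_i + x_{i+1})·c_i = 1760, so x̄ = 1760 / (6·(-55)) = -16/3.

-16/3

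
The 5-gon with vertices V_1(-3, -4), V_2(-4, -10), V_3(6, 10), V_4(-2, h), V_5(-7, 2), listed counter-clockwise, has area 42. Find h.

0

The doubled signed area Σ (x_i y_{i+1} − x_{i+1} y_i) is linear in h.
With h=0 it equals 84; the coefficient of h is 13 (from the two edges through V_4).
So 13·h + 84 = 2·42 = 84 ⇒ h = 0.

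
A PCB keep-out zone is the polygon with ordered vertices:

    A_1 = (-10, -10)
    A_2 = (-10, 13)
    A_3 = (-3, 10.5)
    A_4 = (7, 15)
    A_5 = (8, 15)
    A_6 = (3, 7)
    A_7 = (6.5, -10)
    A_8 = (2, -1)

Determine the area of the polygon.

255.25

Σ = (-230) + (-66) + (-118.5) + (-15) + (11) + (-75.5) + (13.5) + (-30) = -510.5
Area = |Σ|/2 = 255.25.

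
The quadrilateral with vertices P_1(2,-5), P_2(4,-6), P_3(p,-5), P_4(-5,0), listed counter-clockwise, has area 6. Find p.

4

Write out the shoelace sum; only the two edges meeting at P_3 involve p:
2·Area = [(4·(-5) − p·(-6)) + (p·0 − (-5)·(-5))] + 33
       = 6·p + -12 = 12
⇒ p = 4.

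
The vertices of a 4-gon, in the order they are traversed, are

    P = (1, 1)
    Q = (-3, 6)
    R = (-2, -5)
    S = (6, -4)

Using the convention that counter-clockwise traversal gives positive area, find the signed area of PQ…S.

42

Σ = (9) + (27) + (38) + (10) = 84
Signed area = Σ/2 = 42 (positive ⇒ counter-clockwise traversal).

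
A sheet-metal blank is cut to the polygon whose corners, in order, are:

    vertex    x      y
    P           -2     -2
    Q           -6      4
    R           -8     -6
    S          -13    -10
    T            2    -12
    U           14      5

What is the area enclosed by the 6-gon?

193

Apply Gauss's area formula: 2A = Σ (x_i·y_{i+1} − x_{i+1}·y_i), indices taken mod 6.
Σ = (-20) + (68) + (2) + (176) + (178) + (-18) = 386
Area = |Σ|/2 = 193.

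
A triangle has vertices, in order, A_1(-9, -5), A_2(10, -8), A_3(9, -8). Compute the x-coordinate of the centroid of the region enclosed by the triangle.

Apply Gauss's area formula. First the cross-terms c_i = x_i·y_{i+1} − x_{i+1}·y_i:
  122, -8, -117  ⇒  2A = -3, A = -1.5.
Then Σ (x_i + x_{i+1})·c_i = -30, so x̄ = -30 / (6·(-1.5)) = 10/3.

10/3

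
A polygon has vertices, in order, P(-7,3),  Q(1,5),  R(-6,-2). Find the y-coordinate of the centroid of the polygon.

2

Apply the shoelace (surveyor's) formula. First the cross-terms c_i = x_i·y_{i+1} − x_{i+1}·y_i:
  -38, 28, -32  ⇒  2A = -42, A = -21.
Then Σ (y_i + y_{i+1})·c_i = -252, so ȳ = -252 / (6·(-21)) = 2.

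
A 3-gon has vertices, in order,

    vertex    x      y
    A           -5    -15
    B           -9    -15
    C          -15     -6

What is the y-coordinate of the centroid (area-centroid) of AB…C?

-12

Apply Gauss's area formula. First the cross-terms c_i = x_i·y_{i+1} − x_{i+1}·y_i:
  -60, -171, 195  ⇒  2A = -36, A = -18.
Then Σ (y_i + y_{i+1})·c_i = 1296, so ȳ = 1296 / (6·(-18)) = -12.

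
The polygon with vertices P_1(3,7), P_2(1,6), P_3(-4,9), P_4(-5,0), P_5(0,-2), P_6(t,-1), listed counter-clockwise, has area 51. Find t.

Write out the shoelace sum; only the two edges meeting at P_6 involve t:
2·Area = [(0·(-1) − t·(-2)) + (t·7 − 3·(-1))] + 99
       = 9·t + 102 = 102
⇒ t = 0.

0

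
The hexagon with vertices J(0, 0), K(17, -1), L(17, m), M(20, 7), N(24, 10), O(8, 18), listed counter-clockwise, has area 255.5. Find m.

The doubled signed area Σ (x_i y_{i+1} − x_{i+1} y_i) is linear in m.
With m=0 it equals 520; the coefficient of m is -3 (from the two edges through L).
So -3·m + 520 = 2·255.5 = 511 ⇒ m = 3.

3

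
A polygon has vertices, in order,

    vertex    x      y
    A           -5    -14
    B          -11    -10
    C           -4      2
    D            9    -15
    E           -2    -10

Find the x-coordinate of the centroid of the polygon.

Apply the surveyor's formula. First the cross-terms c_i = x_i·y_{i+1} − x_{i+1}·y_i:
  -104, -62, 42, -120, -22  ⇒  2A = -266, A = -133.
Then Σ (x_i + x_{i+1})·c_i = 2118, so x̄ = 2118 / (6·(-133)) = -353/133.

-353/133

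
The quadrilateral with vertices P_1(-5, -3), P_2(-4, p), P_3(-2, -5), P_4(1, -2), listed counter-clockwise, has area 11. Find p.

Write out the shoelace sum; only the two edges meeting at P_2 involve p:
2·Area = [((-5)·p − (-4)·(-3)) + ((-4)·(-5) − (-2)·p)] + -4
       = -3·p + 4 = 22
⇒ p = -6.

-6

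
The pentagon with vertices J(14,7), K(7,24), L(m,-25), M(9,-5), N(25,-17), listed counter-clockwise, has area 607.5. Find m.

-17

The doubled signed area Σ (x_i y_{i+1} − x_{i+1} y_i) is linear in m.
With m=0 it equals 722; the coefficient of m is -29 (from the two edges through L).
So -29·m + 722 = 2·607.5 = 1215 ⇒ m = -17.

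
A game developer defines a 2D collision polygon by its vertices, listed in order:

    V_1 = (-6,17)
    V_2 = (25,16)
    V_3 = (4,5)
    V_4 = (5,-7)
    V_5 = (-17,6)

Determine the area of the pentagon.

427.5

Cross-terms: -521, 61, -53, -89, -253  ⇒  Σ = -855
Area = |Σ|/2 = 427.5.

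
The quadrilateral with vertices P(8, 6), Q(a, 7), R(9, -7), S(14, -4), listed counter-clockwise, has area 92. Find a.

Write out the shoelace sum; only the two edges meeting at Q involve a:
2·Area = [(8·7 − a·6) + (a·(-7) − 9·7)] + 178
       = -13·a + 171 = 184
⇒ a = -1.

-1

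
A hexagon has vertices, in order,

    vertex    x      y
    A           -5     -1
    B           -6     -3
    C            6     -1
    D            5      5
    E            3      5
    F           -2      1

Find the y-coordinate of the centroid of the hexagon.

Apply Gauss's area formula. First the cross-terms c_i = x_i·y_{i+1} − x_{i+1}·y_i:
  9, 24, 35, 10, 13, 7  ⇒  2A = 98, A = 49.
Then Σ (y_i + y_{i+1})·c_i = 186, so ȳ = 186 / (6·49) = 31/49.

31/49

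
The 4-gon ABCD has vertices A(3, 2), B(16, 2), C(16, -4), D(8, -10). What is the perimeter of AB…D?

|AB| = √((13)² + (0)²) = √169 = 13
|BC| = √((0)² + (-6)²) = √36 = 6
|CD| = √((-8)² + (-6)²) = √100 = 10
|DA| = √((-5)² + (12)²) = √169 = 13
Perimeter = 13 + 6 + 10 + 13 = 42.

42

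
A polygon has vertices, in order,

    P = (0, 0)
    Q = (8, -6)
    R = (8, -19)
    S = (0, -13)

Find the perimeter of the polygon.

|PQ| = √((8)² + (-6)²) = √100 = 10
|QR| = √((0)² + (-13)²) = √169 = 13
|RS| = √((-8)² + (6)²) = √100 = 10
|SP| = √((0)² + (13)²) = √169 = 13
Perimeter = 10 + 13 + 10 + 13 = 46.

46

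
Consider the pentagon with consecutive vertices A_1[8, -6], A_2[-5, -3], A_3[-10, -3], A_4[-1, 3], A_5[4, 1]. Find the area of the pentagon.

73.5

Apply the surveyor's formula: 2A = Σ (x_i·y_{i+1} − x_{i+1}·y_i), indices taken mod 5.
Σ = (-54) + (-15) + (-33) + (-13) + (-32) = -147
Area = |Σ|/2 = 73.5.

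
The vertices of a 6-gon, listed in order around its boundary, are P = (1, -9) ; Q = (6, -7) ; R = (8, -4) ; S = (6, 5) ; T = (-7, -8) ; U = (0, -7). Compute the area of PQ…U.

Cross-terms: 47, 32, 64, -13, 49, 7  ⇒  Σ = 186
Area = |Σ|/2 = 93.

93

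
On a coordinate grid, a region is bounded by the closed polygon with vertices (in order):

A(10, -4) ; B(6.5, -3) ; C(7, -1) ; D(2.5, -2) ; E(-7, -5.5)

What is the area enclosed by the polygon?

27.125

Σ = (-4) + (14.5) + (-11.5) + (-27.75) + (83) = 54.25
Area = |Σ|/2 = 27.125.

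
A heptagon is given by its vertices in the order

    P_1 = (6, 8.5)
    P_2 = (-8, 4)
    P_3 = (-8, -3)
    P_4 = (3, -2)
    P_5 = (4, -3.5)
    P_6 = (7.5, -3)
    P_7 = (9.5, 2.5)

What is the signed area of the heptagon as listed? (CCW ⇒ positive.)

Apply the surveyor's formula: 2A = Σ (x_i·y_{i+1} − x_{i+1}·y_i), indices taken mod 7.
Σ = (92) + (56) + (25) + (-2.5) + (14.25) + (47.25) + (65.75) = 297.75
Signed area = Σ/2 = 148.875 (positive ⇒ counter-clockwise traversal).

148.875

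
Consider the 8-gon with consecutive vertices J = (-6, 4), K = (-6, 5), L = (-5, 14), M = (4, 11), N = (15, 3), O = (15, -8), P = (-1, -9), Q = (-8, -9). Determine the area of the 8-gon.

Apply the surveyor's formula: 2A = Σ (x_i·y_{i+1} − x_{i+1}·y_i), indices taken mod 8.
Σ = (-6) + (-59) + (-111) + (-153) + (-165) + (-143) + (-63) + (-86) = -786
Area = |Σ|/2 = 393.

393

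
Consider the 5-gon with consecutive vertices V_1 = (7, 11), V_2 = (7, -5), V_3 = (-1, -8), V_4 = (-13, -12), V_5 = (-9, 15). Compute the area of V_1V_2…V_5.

386

Apply the shoelace formula: 2A = Σ (x_i·y_{i+1} − x_{i+1}·y_i), indices taken mod 5.
Σ = (-112) + (-61) + (-92) + (-303) + (-204) = -772
Area = |Σ|/2 = 386.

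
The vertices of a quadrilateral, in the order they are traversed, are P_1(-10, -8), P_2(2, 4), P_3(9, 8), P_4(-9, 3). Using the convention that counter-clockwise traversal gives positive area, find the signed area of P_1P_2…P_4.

78.5

Apply the shoelace (surveyor's) formula: 2A = Σ (x_i·y_{i+1} − x_{i+1}·y_i), indices taken mod 4.
P_1→P_2: (-10)(4) − (2)(-8) = -24
P_2→P_3: (2)(8) − (9)(4) = -20
P_3→P_4: (9)(3) − (-9)(8) = 99
P_4→P_1: (-9)(-8) − (-10)(3) = 102
Σ = 157
Signed area = Σ/2 = 78.5 (positive ⇒ counter-clockwise traversal).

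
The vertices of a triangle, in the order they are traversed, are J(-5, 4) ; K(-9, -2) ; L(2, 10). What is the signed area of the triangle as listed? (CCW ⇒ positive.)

9

J→K: (-5)(-2) − (-9)(4) = 46
K→L: (-9)(10) − (2)(-2) = -86
L→J: (2)(4) − (-5)(10) = 58
Σ = 18
Signed area = Σ/2 = 9 (positive ⇒ counter-clockwise traversal).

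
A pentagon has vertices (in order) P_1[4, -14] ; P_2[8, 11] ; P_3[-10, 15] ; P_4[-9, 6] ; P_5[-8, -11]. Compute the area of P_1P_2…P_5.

382

Apply the surveyor's formula: 2A = Σ (x_i·y_{i+1} − x_{i+1}·y_i), indices taken mod 5.
Cross-terms: 156, 230, 75, 147, 156  ⇒  Σ = 764
Area = |Σ|/2 = 382.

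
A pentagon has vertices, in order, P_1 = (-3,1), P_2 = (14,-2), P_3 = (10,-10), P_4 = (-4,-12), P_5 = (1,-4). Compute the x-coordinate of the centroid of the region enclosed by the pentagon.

Apply the surveyor's formula. First the cross-terms c_i = x_i·y_{i+1} − x_{i+1}·y_i:
  -8, -120, -160, 28, -11  ⇒  2A = -271, A = -135.5.
Then Σ (x_i + x_{i+1})·c_i = -3990, so x̄ = -3990 / (6·(-135.5)) = 1330/271.

1330/271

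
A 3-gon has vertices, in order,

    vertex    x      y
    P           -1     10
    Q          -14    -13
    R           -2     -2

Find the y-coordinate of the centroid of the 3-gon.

-5/3

Apply the shoelace formula. First the cross-terms c_i = x_i·y_{i+1} − x_{i+1}·y_i:
  153, 2, -22  ⇒  2A = 133, A = 66.5.
Then Σ (y_i + y_{i+1})·c_i = -665, so ȳ = -665 / (6·66.5) = -5/3.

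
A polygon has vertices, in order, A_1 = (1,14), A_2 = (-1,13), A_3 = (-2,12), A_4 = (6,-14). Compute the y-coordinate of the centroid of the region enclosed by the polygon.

389/95

Apply the shoelace formula. First the cross-terms c_i = x_i·y_{i+1} − x_{i+1}·y_i:
  27, 14, -44, 98  ⇒  2A = 95, A = 47.5.
Then Σ (y_i + y_{i+1})·c_i = 1167, so ȳ = 1167 / (6·47.5) = 389/95.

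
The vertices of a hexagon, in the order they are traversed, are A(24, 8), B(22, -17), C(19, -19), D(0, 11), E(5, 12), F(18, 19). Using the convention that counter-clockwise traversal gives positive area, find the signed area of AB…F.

Apply the surveyor's formula: 2A = Σ (x_i·y_{i+1} − x_{i+1}·y_i), indices taken mod 6.
Cross-terms: -584, -95, 209, -55, -121, -312  ⇒  Σ = -958
Signed area = Σ/2 = -479 (negative ⇒ clockwise traversal).

-479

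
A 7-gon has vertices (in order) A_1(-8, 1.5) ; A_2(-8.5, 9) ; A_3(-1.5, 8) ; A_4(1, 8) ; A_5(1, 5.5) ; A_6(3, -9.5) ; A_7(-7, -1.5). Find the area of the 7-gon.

Apply the shoelace (surveyor's) formula: 2A = Σ (x_i·y_{i+1} − x_{i+1}·y_i), indices taken mod 7.
Cross-terms: -59.25, -54.5, -20, -2.5, -26, -71, -22.5  ⇒  Σ = -255.75
Area = |Σ|/2 = 127.875.

127.875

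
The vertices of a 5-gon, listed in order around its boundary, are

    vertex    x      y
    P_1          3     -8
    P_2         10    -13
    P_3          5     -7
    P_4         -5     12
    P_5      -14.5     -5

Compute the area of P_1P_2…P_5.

195.5

Apply the surveyor's formula: 2A = Σ (x_i·y_{i+1} − x_{i+1}·y_i), indices taken mod 5.
Σ = (41) + (-5) + (25) + (199) + (131) = 391
Area = |Σ|/2 = 195.5.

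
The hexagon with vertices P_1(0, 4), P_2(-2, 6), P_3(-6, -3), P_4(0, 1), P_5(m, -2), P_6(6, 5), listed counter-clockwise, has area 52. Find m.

6

Write out the shoelace sum; only the two edges meeting at P_5 involve m:
2·Area = [(0·(-2) − m·1) + (m·5 − 6·(-2))] + 68
       = 4·m + 80 = 104
⇒ m = 6.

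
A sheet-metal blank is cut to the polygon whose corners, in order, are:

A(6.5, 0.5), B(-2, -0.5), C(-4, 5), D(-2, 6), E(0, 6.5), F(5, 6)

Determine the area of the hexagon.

Σ = (-2.25) + (-12) + (-14) + (-13) + (-32.5) + (-36.5) = -110.25
Area = |Σ|/2 = 55.125.

55.125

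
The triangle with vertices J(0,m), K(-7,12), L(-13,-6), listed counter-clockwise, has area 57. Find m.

Write out the shoelace sum; only the two edges meeting at J involve m:
2·Area = [((-13)·m − 0·(-6)) + (0·12 − (-7)·m)] + 198
       = -6·m + 198 = 114
⇒ m = 14.

14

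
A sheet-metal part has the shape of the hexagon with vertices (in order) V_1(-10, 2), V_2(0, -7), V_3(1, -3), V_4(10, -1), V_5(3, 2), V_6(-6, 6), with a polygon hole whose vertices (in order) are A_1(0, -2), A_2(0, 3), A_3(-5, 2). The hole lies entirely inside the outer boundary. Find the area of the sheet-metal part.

91

Outer boundary:
Apply the surveyor's formula: 2A = Σ (x_i·y_{i+1} − x_{i+1}·y_i), indices taken mod 6.
V_1→V_2: (-10)(-7) − (0)(2) = 70
V_2→V_3: (0)(-3) − (1)(-7) = 7
V_3→V_4: (1)(-1) − (10)(-3) = 29
V_4→V_5: (10)(2) − (3)(-1) = 23
V_5→V_6: (3)(6) − (-6)(2) = 30
V_6→V_1: (-6)(2) − (-10)(6) = 48
Σ = 207
Area = |Σ|/2 = 103.5.
Hole:
Apply the shoelace (surveyor's) formula: 2A = Σ (x_i·y_{i+1} − x_{i+1}·y_i), indices taken mod 3.
A_1→A_2: (0)(3) − (0)(-2) = 0
A_2→A_3: (0)(2) − (-5)(3) = 15
A_3→A_1: (-5)(-2) − (0)(2) = 10
Σ = 25
Area = |Σ|/2 = 12.5.
Net area = 103.5 − 12.5 = 91.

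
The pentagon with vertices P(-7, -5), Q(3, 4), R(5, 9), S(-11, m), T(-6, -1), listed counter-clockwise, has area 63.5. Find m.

0

Write out the shoelace sum; only the two edges meeting at S involve m:
2·Area = [(5·m − (-11)·9) + ((-11)·(-1) − (-6)·m)] + 17
       = 11·m + 127 = 127
⇒ m = 0.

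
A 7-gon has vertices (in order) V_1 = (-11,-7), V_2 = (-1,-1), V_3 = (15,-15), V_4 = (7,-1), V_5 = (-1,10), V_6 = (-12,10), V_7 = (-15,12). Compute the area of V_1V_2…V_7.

Apply the surveyor's formula: 2A = Σ (x_i·y_{i+1} − x_{i+1}·y_i), indices taken mod 7.
V_1→V_2: (-11)(-1) − (-1)(-7) = 4
V_2→V_3: (-1)(-15) − (15)(-1) = 30
V_3→V_4: (15)(-1) − (7)(-15) = 90
V_4→V_5: (7)(10) − (-1)(-1) = 69
V_5→V_6: (-1)(10) − (-12)(10) = 110
V_6→V_7: (-12)(12) − (-15)(10) = 6
V_7→V_1: (-15)(-7) − (-11)(12) = 237
Σ = 546
Area = |Σ|/2 = 273.

273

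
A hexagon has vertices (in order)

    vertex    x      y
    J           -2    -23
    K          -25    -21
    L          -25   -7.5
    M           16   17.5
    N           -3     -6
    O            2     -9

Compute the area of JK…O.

Apply the surveyor's formula: 2A = Σ (x_i·y_{i+1} − x_{i+1}·y_i), indices taken mod 6.
Σ = (-533) + (-337.5) + (-317.5) + (-43.5) + (39) + (-64) = -1256.5
Area = |Σ|/2 = 628.25.

628.25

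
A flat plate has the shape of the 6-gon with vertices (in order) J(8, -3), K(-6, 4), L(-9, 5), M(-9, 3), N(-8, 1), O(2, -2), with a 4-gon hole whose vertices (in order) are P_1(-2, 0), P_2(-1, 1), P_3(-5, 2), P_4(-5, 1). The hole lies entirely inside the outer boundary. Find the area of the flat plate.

Outer boundary:
Apply the shoelace formula: 2A = Σ (x_i·y_{i+1} − x_{i+1}·y_i), indices taken mod 6.
J→K: (8)(4) − (-6)(-3) = 14
K→L: (-6)(5) − (-9)(4) = 6
L→M: (-9)(3) − (-9)(5) = 18
M→N: (-9)(1) − (-8)(3) = 15
N→O: (-8)(-2) − (2)(1) = 14
O→J: (2)(-3) − (8)(-2) = 10
Σ = 77
Area = |Σ|/2 = 38.5.
Hole:
P_1→P_2: (-2)(1) − (-1)(0) = -2
P_2→P_3: (-1)(2) − (-5)(1) = 3
P_3→P_4: (-5)(1) − (-5)(2) = 5
P_4→P_1: (-5)(0) − (-2)(1) = 2
Σ = 8
Area = |Σ|/2 = 4.
Net area = 38.5 − 4 = 34.5.

34.5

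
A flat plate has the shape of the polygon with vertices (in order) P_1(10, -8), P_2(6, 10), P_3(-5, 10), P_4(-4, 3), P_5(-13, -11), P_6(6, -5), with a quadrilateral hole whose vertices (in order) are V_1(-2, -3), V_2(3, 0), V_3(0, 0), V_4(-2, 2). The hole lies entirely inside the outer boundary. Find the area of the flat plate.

240

Outer boundary:
Apply the shoelace (surveyor's) formula: 2A = Σ (x_i·y_{i+1} − x_{i+1}·y_i), indices taken mod 6.
Σ = (148) + (110) + (25) + (83) + (131) + (2) = 499
Area = |Σ|/2 = 249.5.
Hole:
Apply the shoelace (surveyor's) formula: 2A = Σ (x_i·y_{i+1} − x_{i+1}·y_i), indices taken mod 4.
V_1→V_2: (-2)(0) − (3)(-3) = 9
V_2→V_3: (3)(0) − (0)(0) = 0
V_3→V_4: (0)(2) − (-2)(0) = 0
V_4→V_1: (-2)(-3) − (-2)(2) = 10
Σ = 19
Area = |Σ|/2 = 9.5.
Net area = 249.5 − 9.5 = 240.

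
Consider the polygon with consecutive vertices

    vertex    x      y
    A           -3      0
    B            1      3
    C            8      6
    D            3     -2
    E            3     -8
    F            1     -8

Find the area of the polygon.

Apply Gauss's area formula: 2A = Σ (x_i·y_{i+1} − x_{i+1}·y_i), indices taken mod 6.
Σ = (-9) + (-18) + (-34) + (-18) + (-16) + (-24) = -119
Area = |Σ|/2 = 59.5.

59.5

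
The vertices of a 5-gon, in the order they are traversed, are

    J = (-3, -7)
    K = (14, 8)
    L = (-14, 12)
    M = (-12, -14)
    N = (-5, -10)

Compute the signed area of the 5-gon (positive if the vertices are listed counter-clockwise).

Apply the shoelace (surveyor's) formula: 2A = Σ (x_i·y_{i+1} − x_{i+1}·y_i), indices taken mod 5.
J→K: (-3)(8) − (14)(-7) = 74
K→L: (14)(12) − (-14)(8) = 280
L→M: (-14)(-14) − (-12)(12) = 340
M→N: (-12)(-10) − (-5)(-14) = 50
N→J: (-5)(-7) − (-3)(-10) = 5
Σ = 749
Signed area = Σ/2 = 374.5 (positive ⇒ counter-clockwise traversal).

374.5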